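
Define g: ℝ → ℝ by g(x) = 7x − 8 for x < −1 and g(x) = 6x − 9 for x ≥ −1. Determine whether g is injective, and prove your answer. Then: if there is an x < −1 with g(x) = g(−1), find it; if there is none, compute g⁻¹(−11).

Both pieces are strictly increasing (slopes 7 and 6), so each is injective on its own interval.
The left piece maps (−∞, −1) onto (−∞, −15); the right piece maps [−1, ∞) onto [−15, ∞).
These images are disjoint, so no value is attained by both pieces. Therefore g is injective.
Because the two images are disjoint, no x < −1 has g(x) = g(−1), so we compute g⁻¹(−11): −11 lies in [−15, ∞), so solve 6x − 9 = −11: x = (−11 + 9)/6 = −1/3.

-1/3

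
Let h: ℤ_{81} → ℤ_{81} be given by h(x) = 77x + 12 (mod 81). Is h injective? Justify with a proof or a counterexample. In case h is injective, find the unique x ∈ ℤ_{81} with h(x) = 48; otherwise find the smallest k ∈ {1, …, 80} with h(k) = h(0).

If h(s) = h(t), then 77s ≡ 77t (mod 81). Because gcd(77, 81) = 1, we may cancel 77 to get s ≡ t (mod 81).
Thus h is injective.
We now compute 77⁻¹ mod 81 explicitly. Euclid's algorithm: 81 = 1·77 + 4, 77 = 19·4 + 1; back-substituting gives 1 = 20·77 − 19·81, so 77⁻¹ ≡ 20 (mod 81).
Since h is injective, we find h⁻¹(48): we need 77x ≡ 48 − 12 ≡ 36 (mod 81). Using 77⁻¹ = 20: x ≡ 20·36 = 720 = 8·81 + 72, so x = 72.
Check: h(72) = 77·72 + 12 = 5556 = 68·81 + 48 ≡ 48 (mod 81).

72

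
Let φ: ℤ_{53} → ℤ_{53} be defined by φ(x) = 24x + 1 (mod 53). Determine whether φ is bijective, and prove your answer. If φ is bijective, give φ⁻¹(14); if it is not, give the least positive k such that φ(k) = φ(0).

16

Suppose φ(u) = φ(v) in ℤ_{53}. Then 24u + 1 ≡ 24v + 1 (mod 53), thus 24(u − v) ≡ 0 (mod 53).
Since gcd(24, 53) = 1, 24 is invertible modulo 53, so u − v ≡ 0 (mod 53), i.e. u = v.
We now compute 24⁻¹ mod 53 explicitly. Euclid's algorithm: 53 = 2·24 + 5, 24 = 4·5 + 4, 5 = 1·4 + 1; back-substituting gives 1 = 42·24 − 19·53, so 24⁻¹ ≡ 42 (mod 53).
For any y ∈ ℤ_{53}, x = 42(y − 1) mod 53 satisfies φ(x) = 24·42(y − 1) + 1 ≡ y (since 24·42 ≡ 1 mod 53). So every y has a preimage.
Thus φ is bijective.
Since φ is bijective, we compute φ⁻¹(14): solve 24x + 1 ≡ 14 (mod 53), i.e. 24x ≡ 13 (mod 53).
Multiplying by 24⁻¹ = 42 gives x ≡ 42·13 = 546 = 10·53 + 16 ≡ 16 (mod 53).
Check: φ(16) = 24·16 + 1 = 385 = 7·53 + 14 ≡ 14 (mod 53).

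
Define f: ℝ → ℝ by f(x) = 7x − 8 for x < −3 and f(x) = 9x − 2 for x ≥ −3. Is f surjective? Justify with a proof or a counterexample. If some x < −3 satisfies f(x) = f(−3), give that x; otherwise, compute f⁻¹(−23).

Both pieces are strictly increasing (slopes 7 and 9), so each is injective on its own interval.
The left piece maps (−∞, −3) onto (−∞, −29); the right piece maps [−3, ∞) onto [−29, ∞).
These images together cover ℝ, so f is surjective.
Because the two images are disjoint, no x < −3 has f(x) = f(−3), so we compute f⁻¹(−23): −23 lies in [−29, ∞), so solve 9x − 2 = −23: x = (−23 + 2)/9 = −7/3.

-7/3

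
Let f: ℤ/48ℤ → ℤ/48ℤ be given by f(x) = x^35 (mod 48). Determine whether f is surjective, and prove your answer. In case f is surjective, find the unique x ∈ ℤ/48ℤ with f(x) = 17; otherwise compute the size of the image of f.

f(0) = 0^35 = 0.
f(6): Repeated squaring mod 48: 6^1 ≡ 6, 6^2 ≡ 6² = 36, 6^4 ≡ 36² = 1296 ≡ 0, 6^8 ≡ 0² = 0, 6^16 ≡ 0² = 0, 6^32 ≡ 0² = 0. Since 35 = 32 + 2 + 1, 6^35 ≡ 0·36·6: 0·36 = 0, then 0·6 = 0. So 6^35 ≡ 0 (mod 48).
So f(0) = f(6) = 0 while 0 ≠ 6, hence f is not injective.
A non-injective map from the 48-element set ℤ/48ℤ to itself takes at most 47 distinct values, so it cannot be surjective. Hence f is not surjective.
Since f is not surjective, we determine |image(f)|. Computing x^35 mod 48 for each x (by repeated squaring, reducing mod 48 at every step), the values f(0), f(1), …, f(47) are: 0, 1, 32, 27, 16, 29, 0, 7, 32, 9, 16, 35, 0, 37, 32, 15, 16, 17, 0, 43, 32, 45, 16, 23, 0, 25, 32, 3, 16, 5, 0, 31, 32, 33, 16, 11, 0, 13, 32, 39, 16, 41, 0, 19, 32, 21, 16, 47.
The distinct values are {0, 1, 3, 5, 7, 9, 11, 13, 15, 16, 17, 19, 21, 23, 25, 27, 29, 31, 32, 33, 35, 37, 39, 41, 43, 45, 47}; there are 27 of them.

27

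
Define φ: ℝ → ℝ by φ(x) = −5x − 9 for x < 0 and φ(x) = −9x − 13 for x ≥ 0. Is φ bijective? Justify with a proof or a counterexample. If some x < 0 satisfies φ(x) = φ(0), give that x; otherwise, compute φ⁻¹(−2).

-7/5

Both pieces are strictly decreasing (slopes −5 and −9), so each is injective on its own interval.
The left piece maps (−∞, 0) onto (−9, ∞); the right piece maps [0, ∞) onto (−∞, −13].
The images leave a gap (−9 has no preimage), so φ is not surjective, hence not bijective.
Because the two images are disjoint, no x < 0 has φ(x) = φ(0), so we compute φ⁻¹(−2): −2 lies in (−9, ∞), so solve −5x − 9 = −2: x = (−2 + 9)/(−5) = −7/5.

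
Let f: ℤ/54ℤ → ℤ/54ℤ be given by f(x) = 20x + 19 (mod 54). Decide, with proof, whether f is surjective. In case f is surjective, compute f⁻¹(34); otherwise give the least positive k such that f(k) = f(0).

Since gcd(20, 54) = 2, we have 20x ≡ 0 (mod 2) for all x, so f(x) ≡ 1 (mod 2).
But 0 ≢ 1 (mod 2), so 0 ∈ ℤ/54ℤ has no preimage. So f is not surjective.
Since f is not surjective, we find the least positive k with f(k) = f(0): this means 20k ≡ 0 (mod 54), i.e. 54 ∣ 20k. Since gcd(20, 54) = 2, dividing through by 2 this holds exactly when 27 ∣ 10k, and as gcd(10, 27) = 1, exactly when 27 ∣ k.
The smallest positive such k is 27.

27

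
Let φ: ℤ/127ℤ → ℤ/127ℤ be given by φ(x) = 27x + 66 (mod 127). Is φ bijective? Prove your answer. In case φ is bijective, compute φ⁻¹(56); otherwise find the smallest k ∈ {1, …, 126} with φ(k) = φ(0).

89

If φ(a) = φ(b), then 27a ≡ 27b (mod 127). Because gcd(27, 127) = 1, we may cancel 27 to get a ≡ b (mod 127).
We now compute 27⁻¹ mod 127 explicitly. Euclid's algorithm: 127 = 4·27 + 19, 27 = 1·19 + 8, 19 = 2·8 + 3, 8 = 2·3 + 2, 3 = 1·2 + 1; back-substituting gives 1 = 80·27 − 17·127, so 27⁻¹ ≡ 80 (mod 127).
Then y ↦ 80(y − 66) is a two-sided inverse to φ, so every y ∈ ℤ/127ℤ has a preimage.
Thus φ is bijective.
Since φ is bijective, we compute φ⁻¹(56): solve 27x + 66 ≡ 56 (mod 127), i.e. 27x ≡ 117 (mod 127).
Multiplying by 27⁻¹ = 80 gives x ≡ 80·117 = 9360 = 73·127 + 89 ≡ 89 (mod 127).
Check: φ(89) = 27·89 + 66 = 2469 = 19·127 + 56 ≡ 56 (mod 127).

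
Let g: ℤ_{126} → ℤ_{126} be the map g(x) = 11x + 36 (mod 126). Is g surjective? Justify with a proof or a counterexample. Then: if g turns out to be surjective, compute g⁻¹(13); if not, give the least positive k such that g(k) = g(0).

101

Recall that surjectivity means every element of the codomain has a preimage under g.
Since gcd(11, 126) = 1, 11 is invertible modulo 126. Euclid's algorithm: 126 = 11·11 + 5, 11 = 2·5 + 1; back-substituting gives 1 = 23·11 − 2·126, so 11⁻¹ ≡ 23 (mod 126).
Then y ↦ 23(y − 36) is a two-sided inverse to g, so every y ∈ ℤ_{126} has a preimage.
Thus g is surjective.
Since g is surjective, we compute g⁻¹(13): solve 11x + 36 ≡ 13 (mod 126), i.e. 11x ≡ 103 (mod 126).
Multiplying by 11⁻¹ = 23 gives x ≡ 23·103 = 2369 = 18·126 + 101 ≡ 101 (mod 126).
Check: g(101) = 11·101 + 36 = 1147 = 9·126 + 13 ≡ 13 (mod 126).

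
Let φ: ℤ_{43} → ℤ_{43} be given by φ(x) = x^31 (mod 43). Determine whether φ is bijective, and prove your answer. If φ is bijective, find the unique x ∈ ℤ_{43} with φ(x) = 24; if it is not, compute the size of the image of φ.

Since 43 is prime, the nonzero elements of ℤ_{43} form a cyclic group of order 42.
As gcd(31, 42) = 1, raising to the 31st power is a bijection on this group: if u^31 ≡ v^31 then (uv^{−1})^31 = 1, and the only element of order dividing gcd(31, 42) = 1 is 1, so u = v.
With φ(0) = 0 this makes φ injective on all of ℤ_{43}, hence bijective (finite equal-size domain and codomain). In particular φ is bijective.
Since φ is bijective, we find the preimage of 24. The inverse of x ↦ x^31 on (ℤ_{43})^× is x ↦ x^19, because 31·19 = 589 = 14·42 + 1 ≡ 1 (mod 42) and x^{42} = 1 for x ≠ 0 (Fermat). So φ⁻¹(24) = 24^19 mod 43.
Repeated squaring mod 43: 24^1 ≡ 24, 24^2 ≡ 24² = 576 ≡ 17, 24^4 ≡ 17² = 289 ≡ 31, 24^8 ≡ 31² = 961 ≡ 15, 24^16 ≡ 15² = 225 ≡ 10. Since 19 = 16 + 2 + 1, 24^19 ≡ 10·17·24: 10·17 = 170 ≡ 41, then 41·24 = 984 ≡ 38. So 24^19 ≡ 38 (mod 43).
Hence φ⁻¹(24) = 38.

38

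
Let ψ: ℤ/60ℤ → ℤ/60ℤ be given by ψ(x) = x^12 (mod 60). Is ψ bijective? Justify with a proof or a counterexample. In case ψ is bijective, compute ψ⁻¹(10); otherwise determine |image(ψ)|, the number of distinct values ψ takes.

ψ(2): Repeated squaring mod 60: 2^1 ≡ 2, 2^2 ≡ 2² = 4, 2^4 ≡ 4² = 16, 2^8 ≡ 16² = 256 ≡ 16. Since 12 = 8 + 4, 2^12 ≡ 16·16: 16·16 = 256 ≡ 16. So 2^12 ≡ 16 (mod 60).
ψ(4): Repeated squaring mod 60: 4^1 ≡ 4, 4^2 ≡ 4² = 16, 4^4 ≡ 16² = 256 ≡ 16, 4^8 ≡ 16² = 256 ≡ 16. Since 12 = 8 + 4, 4^12 ≡ 16·16: 16·16 = 256 ≡ 16. So 4^12 ≡ 16 (mod 60).
So ψ(2) = ψ(4) = 16 while 2 ≠ 4, therefore ψ is not injective, hence not bijective.
Since ψ is not bijective, we determine |image(ψ)|. Computing x^12 mod 60 for each x (by repeated squaring, reducing mod 60 at every step), the values ψ(0), ψ(1), …, ψ(59) are: 0, 1, 16, 21, 16, 25, 36, 1, 16, 21, 40, 1, 36, 1, 16, 45, 16, 1, 36, 1, 40, 21, 16, 1, 36, 25, 16, 21, 16, 1, 0, 1, 16, 21, 16, 25, 36, 1, 16, 21, 40, 1, 36, 1, 16, 45, 16, 1, 36, 1, 40, 21, 16, 1, 36, 25, 16, 21, 16, 1.
The distinct values are {0, 1, 16, 21, 25, 36, 40, 45}; there are 8 of them.

8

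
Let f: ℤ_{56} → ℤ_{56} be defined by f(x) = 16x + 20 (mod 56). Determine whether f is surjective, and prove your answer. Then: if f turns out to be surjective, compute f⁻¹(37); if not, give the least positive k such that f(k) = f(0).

7

Recall: surjectivity means every element of the codomain has a preimage under f.
Since gcd(16, 56) = 8, we have 16x ≡ 0 (mod 8) for all x, so f(x) ≡ 4 (mod 8).
But 0 ≢ 4 (mod 8), so 0 ∈ ℤ_{56} has no preimage. So f is not surjective.
Since f is not surjective, we find the least positive k with f(k) = f(0): this means 16k ≡ 0 (mod 56), i.e. 56 ∣ 16k. Since gcd(16, 56) = 8, dividing through by 8 this holds exactly when 7 ∣ 2k, and as gcd(2, 7) = 1, exactly when 7 ∣ k.
The smallest positive such k is 7.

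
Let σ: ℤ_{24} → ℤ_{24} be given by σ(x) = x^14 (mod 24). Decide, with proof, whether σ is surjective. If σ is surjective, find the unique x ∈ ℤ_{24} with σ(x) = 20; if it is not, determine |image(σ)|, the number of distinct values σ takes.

4

σ(2): Repeated squaring mod 24: 2^1 ≡ 2, 2^2 ≡ 2² = 4, 2^4 ≡ 4² = 16, 2^8 ≡ 16² = 256 ≡ 16. Since 14 = 8 + 4 + 2, 2^14 ≡ 16·16·4: 16·16 = 256 ≡ 16, then 16·4 = 64 ≡ 16. So 2^14 ≡ 16 (mod 24).
σ(4): Repeated squaring mod 24: 4^1 ≡ 4, 4^2 ≡ 4² = 16, 4^4 ≡ 16² = 256 ≡ 16, 4^8 ≡ 16² = 256 ≡ 16. Since 14 = 8 + 4 + 2, 4^14 ≡ 16·16·16: 16·16 = 256 ≡ 16, then 16·16 = 256 ≡ 16. So 4^14 ≡ 16 (mod 24).
So σ(2) = σ(4) = 16 while 2 ≠ 4, thus σ is not injective.
A non-injective map from the 24-element set ℤ_{24} to itself takes at most 23 distinct values, so it cannot be surjective. Hence σ is not surjective.
Since σ is not surjective, we determine |image(σ)|. Computing x^14 mod 24 for each x (by repeated squaring, reducing mod 24 at every step), the values σ(0), σ(1), …, σ(23) are: 0, 1, 16, 9, 16, 1, 0, 1, 16, 9, 16, 1, 0, 1, 16, 9, 16, 1, 0, 1, 16, 9, 16, 1.
The distinct values are {0, 1, 9, 16}; there are 4 of them.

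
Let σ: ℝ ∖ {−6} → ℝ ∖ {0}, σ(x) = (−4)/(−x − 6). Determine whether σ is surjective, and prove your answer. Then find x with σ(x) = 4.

For any y ≠ 0, solving y(−x − 6) = −4 for x gives a well-defined x ≠ −6. So σ is surjective.
Solving σ(x) = 4: cross-multiplying gives −4 = 4(−x − 6), which rearranges to 4x = −20, so x = −5.

-5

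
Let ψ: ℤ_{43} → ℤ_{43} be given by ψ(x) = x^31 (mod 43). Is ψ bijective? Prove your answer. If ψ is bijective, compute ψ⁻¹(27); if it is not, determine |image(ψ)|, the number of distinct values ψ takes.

22

Since 43 is prime, the nonzero elements of ℤ_{43} form a cyclic group of order 42.
As gcd(31, 42) = 1, raising to the 31st power is a bijection on this group: if a^31 ≡ b^31 then (ab^{−1})^31 = 1, and the only element of order dividing gcd(31, 42) = 1 is 1, so a = b.
With ψ(0) = 0 this makes ψ injective on all of ℤ_{43}, hence bijective (finite equal-size domain and codomain). In particular ψ is bijective.
Since ψ is bijective, we find the preimage of 27. The inverse of x ↦ x^31 on (ℤ_{43})^× is x ↦ x^19, because 31·19 = 589 = 14·42 + 1 ≡ 1 (mod 42) and x^{42} = 1 for x ≠ 0 (Fermat). So ψ⁻¹(27) = 27^19 mod 43.
Repeated squaring mod 43: 27^1 ≡ 27, 27^2 ≡ 27² = 729 ≡ 41, 27^4 ≡ 41² = 1681 ≡ 4, 27^8 ≡ 4² = 16, 27^16 ≡ 16² = 256 ≡ 41. Since 19 = 16 + 2 + 1, 27^19 ≡ 41·41·27: 41·41 = 1681 ≡ 4, then 4·27 = 108 ≡ 22. So 27^19 ≡ 22 (mod 43).
Hence ψ⁻¹(27) = 22.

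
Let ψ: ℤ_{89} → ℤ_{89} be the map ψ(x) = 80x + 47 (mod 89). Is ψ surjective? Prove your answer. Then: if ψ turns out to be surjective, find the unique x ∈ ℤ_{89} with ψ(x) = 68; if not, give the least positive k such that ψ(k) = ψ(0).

57

By definition, surjectivity means every element of the codomain has a preimage under ψ.
Since gcd(80, 89) = 1, 80 is invertible modulo 89. Euclid's algorithm: 89 = 1·80 + 9, 80 = 8·9 + 8, 9 = 1·8 + 1; back-substituting gives 1 = 79·80 − 71·89, so 80⁻¹ ≡ 79 (mod 89).
Then y ↦ 79(y − 47) is a two-sided inverse to ψ, so every y ∈ ℤ_{89} has a preimage.
Therefore ψ is surjective.
Since ψ is surjective, we compute ψ⁻¹(68): solve 80x + 47 ≡ 68 (mod 89), i.e. 80x ≡ 21 (mod 89).
Multiplying by 80⁻¹ = 79 gives x ≡ 79·21 = 1659 = 18·89 + 57 ≡ 57 (mod 89).
Check: ψ(57) = 80·57 + 47 = 4607 = 51·89 + 68 ≡ 68 (mod 89).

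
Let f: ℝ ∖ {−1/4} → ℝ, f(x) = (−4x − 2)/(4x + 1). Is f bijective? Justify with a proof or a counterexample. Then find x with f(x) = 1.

-3/8

If f(x) = −1, cross-multiplying gives 4(−4x − 2) = −4(4x + 1), which simplifies to −8 = −4 — false.  So −1 has no preimage and f is not surjective.
Thus f is not bijective.
Solving f(x) = 1: cross-multiplying gives −4x − 2 = 1(4x + 1), which rearranges to −8x = 3, so x = −3/8.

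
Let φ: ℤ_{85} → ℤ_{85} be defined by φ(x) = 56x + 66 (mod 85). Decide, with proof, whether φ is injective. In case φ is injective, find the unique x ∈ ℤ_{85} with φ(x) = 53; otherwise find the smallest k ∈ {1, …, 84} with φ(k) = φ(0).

62

Suppose φ(x_1) = φ(x_2) in ℤ_{85}. Then 56x_1 + 66 ≡ 56x_2 + 66 (mod 85), therefore 56(x_1 − x_2) ≡ 0 (mod 85).
Since gcd(56, 85) = 1, 56 is invertible modulo 85, therefore x_1 − x_2 ≡ 0 (mod 85), i.e. x_1 = x_2.
So φ is injective.
We now compute 56⁻¹ mod 85 explicitly. Euclid's algorithm: 85 = 1·56 + 29, 56 = 1·29 + 27, 29 = 1·27 + 2, 27 = 13·2 + 1; back-substituting gives 1 = 41·56 − 27·85, so 56⁻¹ ≡ 41 (mod 85).
Since φ is injective, we compute φ⁻¹(53): solve 56x + 66 ≡ 53 (mod 85), i.e. 56x ≡ 72 (mod 85).
Multiplying by 56⁻¹ = 41 gives x ≡ 41·72 = 2952 = 34·85 + 62 ≡ 62 (mod 85).
Check: φ(62) = 56·62 + 66 = 3538 = 41·85 + 53 ≡ 53 (mod 85).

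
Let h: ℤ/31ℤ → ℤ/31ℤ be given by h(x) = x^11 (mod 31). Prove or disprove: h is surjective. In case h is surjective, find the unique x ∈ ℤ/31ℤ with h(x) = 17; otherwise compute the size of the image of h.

Since 31 is prime, the nonzero elements of ℤ/31ℤ form a cyclic group of order 30.
As gcd(11, 30) = 1, raising to the 11th power is a bijection on this group: if u^11 ≡ v^11 then (uv^{−1})^11 = 1, and the only element of order dividing gcd(11, 30) = 1 is 1, so u = v.
With h(0) = 0 this makes h injective on all of ℤ/31ℤ, hence bijective (finite equal-size domain and codomain). In particular h is surjective.
Since h is surjective, we find the preimage of 17. The inverse of x ↦ x^11 on (ℤ/31ℤ)^× is x ↦ x^11, because 11·11 = 121 = 4·30 + 1 ≡ 1 (mod 30) and x^{30} = 1 for x ≠ 0 (Fermat). So h⁻¹(17) = 17^11 mod 31.
Repeated squaring mod 31: 17^1 ≡ 17, 17^2 ≡ 17² = 289 ≡ 10, 17^4 ≡ 10² = 100 ≡ 7, 17^8 ≡ 7² = 49 ≡ 18. Since 11 = 8 + 2 + 1, 17^11 ≡ 18·10·17: 18·10 = 180 ≡ 25, then 25·17 = 425 ≡ 22. So 17^11 ≡ 22 (mod 31).
Hence h⁻¹(17) = 22.

22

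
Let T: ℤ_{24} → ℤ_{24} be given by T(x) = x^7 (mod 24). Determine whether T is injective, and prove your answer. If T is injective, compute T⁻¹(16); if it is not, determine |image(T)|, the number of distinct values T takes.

15

T(0) = 0^7 = 0.
T(6): Repeated squaring mod 24: 6^1 ≡ 6, 6^2 ≡ 6² = 36 ≡ 12, 6^4 ≡ 12² = 144 ≡ 0. Since 7 = 4 + 2 + 1, 6^7 ≡ 0·12·6: 0·12 = 0, then 0·6 = 0. So 6^7 ≡ 0 (mod 24).
So T(0) = T(6) = 0 while 0 ≠ 6, hence T is not injective.
Since T is not injective, we determine |image(T)|. Computing x^7 mod 24 for each x (by repeated squaring, reducing mod 24 at every step), the values T(0), T(1), …, T(23) are: 0, 1, 8, 3, 16, 5, 0, 7, 8, 9, 16, 11, 0, 13, 8, 15, 16, 17, 0, 19, 8, 21, 16, 23.
The distinct values are {0, 1, 3, 5, 7, 8, 9, 11, 13, 15, 16, 17, 19, 21, 23}; there are 15 of them.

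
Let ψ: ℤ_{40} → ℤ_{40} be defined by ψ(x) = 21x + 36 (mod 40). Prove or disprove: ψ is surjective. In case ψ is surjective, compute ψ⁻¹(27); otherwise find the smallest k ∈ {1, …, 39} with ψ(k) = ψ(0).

11

Since gcd(21, 40) = 1, 21 is invertible modulo 40. Euclid's algorithm: 40 = 1·21 + 19, 21 = 1·19 + 2, 19 = 9·2 + 1; back-substituting gives 1 = 21·21 − 11·40, so 21⁻¹ ≡ 21 (mod 40).
For any y ∈ ℤ_{40}, x = 21(y − 36) mod 40 satisfies ψ(x) = 21·21(y − 36) + 36 ≡ y (since 21·21 ≡ 1 mod 40). So every y has a preimage.
Hence ψ is surjective.
Since ψ is surjective, we find ψ⁻¹(27): we need 21x ≡ 27 − 36 ≡ 31 (mod 40). Using 21⁻¹ = 21: x ≡ 21·31 = 651 = 16·40 + 11, so x = 11.
Check: ψ(11) = 21·11 + 36 = 267 = 6·40 + 27 ≡ 27 (mod 40).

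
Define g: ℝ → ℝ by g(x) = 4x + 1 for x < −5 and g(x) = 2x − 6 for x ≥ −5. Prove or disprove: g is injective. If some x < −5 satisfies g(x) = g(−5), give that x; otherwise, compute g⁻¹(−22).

Both pieces are strictly increasing (slopes 4 and 2), so each is injective on its own interval.
The left piece maps (−∞, −5) onto (−∞, −19); the right piece maps [−5, ∞) onto [−16, ∞).
These images are disjoint, so no value is attained by both pieces. Hence g is injective.
Because the two images are disjoint, no x < −5 has g(x) = g(−5), so we compute g⁻¹(−22): −22 lies in (−∞, −19), so solve 4x + 1 = −22: x = (−22 − 1)/4 = −23/4.

-23/4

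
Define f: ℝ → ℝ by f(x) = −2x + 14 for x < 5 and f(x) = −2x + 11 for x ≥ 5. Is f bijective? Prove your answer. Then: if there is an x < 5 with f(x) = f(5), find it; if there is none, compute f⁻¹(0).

Both pieces are strictly decreasing (slopes −2 and −2), so each is injective on its own interval.
The left piece maps (−∞, 5) onto (4, ∞); the right piece maps [5, ∞) onto (−∞, 1].
The images leave a gap (4 has no preimage), so f is not surjective, hence not bijective.
Because the two images are disjoint, no x < 5 has f(x) = f(5), so we compute f⁻¹(0): 0 lies in (−∞, 1], so solve −2x + 11 = 0: x = (0 − 11)/(−2) = 11/2.

11/2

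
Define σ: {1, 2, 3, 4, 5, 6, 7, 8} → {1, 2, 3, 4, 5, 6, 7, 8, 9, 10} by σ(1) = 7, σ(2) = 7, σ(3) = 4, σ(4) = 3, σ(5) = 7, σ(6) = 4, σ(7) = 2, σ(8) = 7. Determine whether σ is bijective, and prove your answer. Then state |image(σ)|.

σ(1) = 7 = σ(2) with 1 ≠ 2, so σ is not injective, hence not bijective.
The image of σ is {2, 3, 4, 7}, which has 4 elements.

4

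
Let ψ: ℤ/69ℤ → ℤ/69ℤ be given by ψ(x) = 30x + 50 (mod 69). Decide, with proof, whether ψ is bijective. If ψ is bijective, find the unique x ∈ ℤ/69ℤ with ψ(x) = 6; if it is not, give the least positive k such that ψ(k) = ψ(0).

23

We have gcd(30, 69) = 3 > 1. Taking s = 0 and t = 23: ψ(0) = 50 and ψ(23) = 30·23 + 50 = 740 ≡ 50 (mod 69).
So ψ(0) = ψ(23) while 0 ≠ 23, hence ψ is not injective, hence not bijective.
Since ψ is not bijective, we find the least positive k with ψ(k) = ψ(0): this means 30k ≡ 0 (mod 69), i.e. 69 ∣ 30k. Since gcd(30, 69) = 3, dividing through by 3 this holds exactly when 23 ∣ 10k, and as gcd(10, 23) = 1, exactly when 23 ∣ k.
The smallest positive such k is 23.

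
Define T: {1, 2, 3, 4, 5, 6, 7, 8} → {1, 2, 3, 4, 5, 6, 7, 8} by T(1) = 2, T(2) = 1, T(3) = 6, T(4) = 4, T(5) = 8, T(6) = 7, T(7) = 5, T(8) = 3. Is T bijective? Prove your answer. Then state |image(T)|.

The values 2, 1, 6, 4, 8, 7, 5, 3 are a permutation of {1, 2, 3, 4, 5, 6, 7, 8}: each element appears exactly once.
So T is injective and surjective, hence bijective.
The image of T is {1, 2, 3, 4, 5, 6, 7, 8}, which has 8 elements.

8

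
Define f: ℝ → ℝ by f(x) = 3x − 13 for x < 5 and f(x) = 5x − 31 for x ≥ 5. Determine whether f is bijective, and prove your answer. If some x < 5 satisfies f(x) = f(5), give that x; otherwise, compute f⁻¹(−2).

Both pieces are strictly increasing (slopes 3 and 5), so each is injective on its own interval.
The left piece maps (−∞, 5) onto (−∞, 2); the right piece maps [5, ∞) onto [−6, ∞).
These images overlap. In particular f(5) = −6 (right piece), and solving 3x − 13 = −6 on the left piece gives x = 7/3 < 5.
So f(7/3) = f(5) with 7/3 ≠ 5, and f is not injective, hence not bijective. This x = 7/3 is the requested value below 5.

7/3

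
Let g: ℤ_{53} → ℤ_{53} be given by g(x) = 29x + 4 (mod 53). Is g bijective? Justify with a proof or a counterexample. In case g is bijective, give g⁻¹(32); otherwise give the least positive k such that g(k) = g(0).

Suppose g(x_1) = g(x_2) in ℤ_{53}. Then 29x_1 + 4 ≡ 29x_2 + 4 (mod 53), so 29(x_1 − x_2) ≡ 0 (mod 53).
Since gcd(29, 53) = 1, 29 is invertible modulo 53, so x_1 − x_2 ≡ 0 (mod 53), i.e. x_1 = x_2.
We now compute 29⁻¹ mod 53 explicitly. Euclid's algorithm: 53 = 1·29 + 24, 29 = 1·24 + 5, 24 = 4·5 + 4, 5 = 1·4 + 1; back-substituting gives 1 = 11·29 − 6·53, so 29⁻¹ ≡ 11 (mod 53).
For any y ∈ ℤ_{53}, x = 11(y − 4) mod 53 satisfies g(x) = 29·11(y − 4) + 4 ≡ y (since 29·11 ≡ 1 mod 53). So every y has a preimage.
Therefore g is bijective.
Since g is bijective, we find g⁻¹(32): we need 29x ≡ 32 − 4 ≡ 28 (mod 53). Using 29⁻¹ = 11: x ≡ 11·28 = 308 = 5·53 + 43, so x = 43.
Check: g(43) = 29·43 + 4 = 1251 = 23·53 + 32 ≡ 32 (mod 53).

43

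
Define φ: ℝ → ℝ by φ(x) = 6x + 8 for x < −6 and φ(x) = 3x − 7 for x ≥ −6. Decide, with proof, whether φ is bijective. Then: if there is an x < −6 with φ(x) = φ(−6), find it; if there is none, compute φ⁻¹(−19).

Both pieces are strictly increasing (slopes 6 and 3), so each is injective on its own interval.
The left piece maps (−∞, −6) onto (−∞, −28); the right piece maps [−6, ∞) onto [−25, ∞).
The images leave a gap (−28 has no preimage), so φ is not surjective, hence not bijective.
Because the two images are disjoint, no x < −6 has φ(x) = φ(−6), so we compute φ⁻¹(−19): −19 lies in [−25, ∞), so solve 3x − 7 = −19: x = (−19 + 7)/3 = −4.

-4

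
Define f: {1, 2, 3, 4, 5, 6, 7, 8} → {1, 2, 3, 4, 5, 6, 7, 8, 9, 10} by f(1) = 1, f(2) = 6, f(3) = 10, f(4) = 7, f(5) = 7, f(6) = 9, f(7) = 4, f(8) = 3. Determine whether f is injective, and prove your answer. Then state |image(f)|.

f(4) = 7 = f(5) with 4 ≠ 5, so f is not injective.
The image of f is {1, 3, 4, 6, 7, 9, 10}, which has 7 elements.

7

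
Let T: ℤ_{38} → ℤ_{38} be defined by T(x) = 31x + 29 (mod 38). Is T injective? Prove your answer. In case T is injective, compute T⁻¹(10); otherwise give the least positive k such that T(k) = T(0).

Suppose T(x_1) = T(x_2) in ℤ_{38}. Then 31x_1 + 29 ≡ 31x_2 + 29 (mod 38), hence 31(x_1 − x_2) ≡ 0 (mod 38).
Since gcd(31, 38) = 1, 31 is invertible modulo 38, so x_1 − x_2 ≡ 0 (mod 38), i.e. x_1 = x_2.
So T is injective.
We now compute 31⁻¹ mod 38 explicitly. Euclid's algorithm: 38 = 1·31 + 7, 31 = 4·7 + 3, 7 = 2·3 + 1; back-substituting gives 1 = 27·31 − 22·38, so 31⁻¹ ≡ 27 (mod 38).
Since T is injective, we compute T⁻¹(10): solve 31x + 29 ≡ 10 (mod 38), i.e. 31x ≡ 19 (mod 38).
Multiplying by 31⁻¹ = 27 gives x ≡ 27·19 = 513 = 13·38 + 19 ≡ 19 (mod 38).
Check: T(19) = 31·19 + 29 = 618 = 16·38 + 10 ≡ 10 (mod 38).

19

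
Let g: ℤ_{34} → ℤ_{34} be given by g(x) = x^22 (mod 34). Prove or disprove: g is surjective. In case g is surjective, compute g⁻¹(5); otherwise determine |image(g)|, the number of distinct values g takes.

g(16): Repeated squaring mod 34: 16^1 ≡ 16, 16^2 ≡ 16² = 256 ≡ 18, 16^4 ≡ 18² = 324 ≡ 18, 16^8 ≡ 18² = 324 ≡ 18, 16^16 ≡ 18² = 324 ≡ 18. Since 22 = 16 + 4 + 2, 16^22 ≡ 18·18·18: 18·18 = 324 ≡ 18, then 18·18 = 324 ≡ 18. So 16^22 ≡ 18 (mod 34).
g(18): Repeated squaring mod 34: 18^1 ≡ 18, 18^2 ≡ 18² = 324 ≡ 18, 18^4 ≡ 18² = 324 ≡ 18, 18^8 ≡ 18² = 324 ≡ 18, 18^16 ≡ 18² = 324 ≡ 18. Since 22 = 16 + 4 + 2, 18^22 ≡ 18·18·18: 18·18 = 324 ≡ 18, then 18·18 = 324 ≡ 18. So 18^22 ≡ 18 (mod 34).
So g(16) = g(18) = 18 while 16 ≠ 18, so g is not injective.
A non-injective map from the 34-element set ℤ_{34} to itself takes at most 33 distinct values, so it cannot be surjective. So g is not surjective.
Since g is not surjective, we determine |image(g)|. Computing x^22 mod 34 for each x (by repeated squaring, reducing mod 34 at every step), the values g(0), g(1), …, g(33) are: 0, 1, 30, 15, 16, 19, 8, 9, 4, 21, 26, 25, 2, 33, 32, 13, 18, 17, 18, 13, 32, 33, 2, 25, 26, 21, 4, 9, 8, 19, 16, 15, 30, 1.
The distinct values are {0, 1, 2, 4, 8, 9, 13, 15, 16, 17, 18, 19, 21, 25, 26, 30, 32, 33}; there are 18 of them.

18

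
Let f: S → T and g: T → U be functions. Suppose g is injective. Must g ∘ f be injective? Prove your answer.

not injective

No. Take S = {0, 1}, T = U = {0, 1, 2, 3}, f(0) = f(1) = 0, and g = identity (injective).
Then (g ∘ f)(0) = (g ∘ f)(1) = 0 with 0 ≠ 1, so g ∘ f is not injective.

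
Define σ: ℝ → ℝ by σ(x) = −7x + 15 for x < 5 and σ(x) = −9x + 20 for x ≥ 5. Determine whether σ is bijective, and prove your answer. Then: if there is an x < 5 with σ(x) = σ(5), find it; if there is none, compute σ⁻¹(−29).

Both pieces are strictly decreasing (slopes −7 and −9), so each is injective on its own interval.
The left piece maps (−∞, 5) onto (−20, ∞); the right piece maps [5, ∞) onto (−∞, −25].
The images leave a gap (−20 has no preimage), so σ is not surjective, hence not bijective.
Because the two images are disjoint, no x < 5 has σ(x) = σ(5), so we compute σ⁻¹(−29): −29 lies in (−∞, −25], so solve −9x + 20 = −29: x = (−29 − 20)/(−9) = 49/9.

49/9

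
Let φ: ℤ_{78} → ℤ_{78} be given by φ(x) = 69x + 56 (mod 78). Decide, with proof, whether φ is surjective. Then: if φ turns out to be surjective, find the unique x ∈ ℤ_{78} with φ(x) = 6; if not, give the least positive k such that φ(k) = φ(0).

26

Since gcd(69, 78) = 3, we have 69x ≡ 0 (mod 3) for all x, so φ(x) ≡ 2 (mod 3).
But 0 ≢ 2 (mod 3), so 0 ∈ ℤ_{78} has no preimage. Therefore φ is not surjective.
Since φ is not surjective, we find the least positive k with φ(k) = φ(0): this means 69k ≡ 0 (mod 78), i.e. 78 ∣ 69k. Since gcd(69, 78) = 3, dividing through by 3 this holds exactly when 26 ∣ 23k, and as gcd(23, 26) = 1, exactly when 26 ∣ k.
The smallest positive such k is 26.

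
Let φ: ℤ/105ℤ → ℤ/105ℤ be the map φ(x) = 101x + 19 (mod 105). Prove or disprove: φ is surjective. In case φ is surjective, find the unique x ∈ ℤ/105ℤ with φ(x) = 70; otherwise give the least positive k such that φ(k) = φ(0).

Recall: surjectivity means every element of the codomain has a preimage under φ.
Since gcd(101, 105) = 1, 101 is invertible modulo 105. Euclid's algorithm: 105 = 1·101 + 4, 101 = 25·4 + 1; back-substituting gives 1 = 26·101 − 25·105, so 101⁻¹ ≡ 26 (mod 105).
For any y ∈ ℤ/105ℤ, x = 26(y − 19) mod 105 satisfies φ(x) = 101·26(y − 19) + 19 ≡ y (since 101·26 ≡ 1 mod 105). So every y has a preimage.
So φ is surjective.
Since φ is surjective, we find φ⁻¹(70): we need 101x ≡ 70 − 19 ≡ 51 (mod 105). Using 101⁻¹ = 26: x ≡ 26·51 = 1326 = 12·105 + 66, so x = 66.
Check: φ(66) = 101·66 + 19 = 6685 = 63·105 + 70 ≡ 70 (mod 105).

66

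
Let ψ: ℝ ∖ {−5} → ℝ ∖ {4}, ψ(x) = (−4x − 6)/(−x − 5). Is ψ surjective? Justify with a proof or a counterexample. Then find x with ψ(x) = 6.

-12

For any y ≠ 4, solving y(−x − 5) = −4x − 6 for x gives a well-defined x ≠ −5. So ψ is surjective.
Solving ψ(x) = 6: cross-multiplying gives −4x − 6 = 6(−x − 5), which rearranges to 2x = −24, so x = −12.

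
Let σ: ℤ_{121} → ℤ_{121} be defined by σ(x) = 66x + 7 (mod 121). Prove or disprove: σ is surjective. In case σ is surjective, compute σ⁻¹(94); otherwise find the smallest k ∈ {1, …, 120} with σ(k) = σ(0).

11

Since gcd(66, 121) = 11, we have 66x ≡ 0 (mod 11) for all x, so σ(x) ≡ 7 (mod 11).
But 0 ≢ 7 (mod 11), so 0 ∈ ℤ_{121} has no preimage. Therefore σ is not surjective.
Since σ is not surjective, we find the least positive k with σ(k) = σ(0): this means 66k ≡ 0 (mod 121), i.e. 121 ∣ 66k. Since gcd(66, 121) = 11, dividing through by 11 this holds exactly when 11 ∣ 6k, and as gcd(6, 11) = 1, exactly when 11 ∣ k.
The smallest positive such k is 11.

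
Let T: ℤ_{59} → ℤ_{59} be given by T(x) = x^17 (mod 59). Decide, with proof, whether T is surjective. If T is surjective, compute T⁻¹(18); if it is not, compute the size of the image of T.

Since 59 is prime, the nonzero elements of ℤ_{59} form a cyclic group of order 58.
As gcd(17, 58) = 1, raising to the 17th power is a bijection on this group: if s^17 ≡ t^17 then (st^{−1})^17 = 1, and the only element of order dividing gcd(17, 58) = 1 is 1, so s = t.
With T(0) = 0 this makes T injective on all of ℤ_{59}, hence bijective (finite equal-size domain and codomain). In particular T is surjective.
Since T is surjective, we find the preimage of 18. The inverse of x ↦ x^17 on (ℤ_{59})^× is x ↦ x^41, because 17·41 = 697 = 12·58 + 1 ≡ 1 (mod 58) and x^{58} = 1 for x ≠ 0 (Fermat). So T⁻¹(18) = 18^41 mod 59.
Repeated squaring mod 59: 18^1 ≡ 18, 18^2 ≡ 18² = 324 ≡ 29, 18^4 ≡ 29² = 841 ≡ 15, 18^8 ≡ 15² = 225 ≡ 48, 18^16 ≡ 48² = 2304 ≡ 3, 18^32 ≡ 3² = 9. Since 41 = 32 + 8 + 1, 18^41 ≡ 9·48·18: 9·48 = 432 ≡ 19, then 19·18 = 342 ≡ 47. So 18^41 ≡ 47 (mod 59).
Hence T⁻¹(18) = 47.

47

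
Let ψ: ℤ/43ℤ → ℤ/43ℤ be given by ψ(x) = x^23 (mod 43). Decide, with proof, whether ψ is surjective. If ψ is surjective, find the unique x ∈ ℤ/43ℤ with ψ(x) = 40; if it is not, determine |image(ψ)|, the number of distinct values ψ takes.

13

Since 43 is prime, the nonzero elements of ℤ/43ℤ form a cyclic group of order 42.
As gcd(23, 42) = 1, raising to the 23rd power is a bijection on this group: if u^23 ≡ v^23 then (uv^{−1})^23 = 1, and the only element of order dividing gcd(23, 42) = 1 is 1, so u = v.
With ψ(0) = 0 this makes ψ injective on all of ℤ/43ℤ, hence bijective (finite equal-size domain and codomain). In particular ψ is surjective.
Since ψ is surjective, we find the preimage of 40. The inverse of x ↦ x^23 on (ℤ/43ℤ)^× is x ↦ x^11, because 23·11 = 253 = 6·42 + 1 ≡ 1 (mod 42) and x^{42} = 1 for x ≠ 0 (Fermat). So ψ⁻¹(40) = 40^11 mod 43.
Repeated squaring mod 43: 40^1 ≡ 40, 40^2 ≡ 40² = 1600 ≡ 9, 40^4 ≡ 9² = 81 ≡ 38, 40^8 ≡ 38² = 1444 ≡ 25. Since 11 = 8 + 2 + 1, 40^11 ≡ 25·9·40: 25·9 = 225 ≡ 10, then 10·40 = 400 ≡ 13. So 40^11 ≡ 13 (mod 43).
Hence ψ⁻¹(40) = 13.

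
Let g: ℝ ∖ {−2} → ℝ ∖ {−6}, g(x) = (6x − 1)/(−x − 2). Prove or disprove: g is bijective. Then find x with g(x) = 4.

Suppose g(s) = g(t). Cross-multiplying: (6s − 1)(−t − 2) = (6t − 1)(−s − 2).
Expanding both sides and cancelling the symmetric terms leaves −13·(s − t) = 0. Since −13 ≠ 0, s = t. Therefore g is injective.
For any y ≠ −6, solving y(−x − 2) = 6x − 1 for x gives a well-defined x ≠ −2. So g is surjective.
Hence g is bijective.
Solving g(x) = 4: cross-multiplying gives 6x − 1 = 4(−x − 2), which rearranges to 10x = −7, so x = −7/10.

-7/10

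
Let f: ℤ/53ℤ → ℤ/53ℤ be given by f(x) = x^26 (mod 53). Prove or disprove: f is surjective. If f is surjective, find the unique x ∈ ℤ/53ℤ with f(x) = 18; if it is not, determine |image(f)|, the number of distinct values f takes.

3

f(2): Repeated squaring mod 53: 2^1 ≡ 2, 2^2 ≡ 2² = 4, 2^4 ≡ 4² = 16, 2^8 ≡ 16² = 256 ≡ 44, 2^16 ≡ 44² = 1936 ≡ 28. Since 26 = 16 + 8 + 2, 2^26 ≡ 28·44·4: 28·44 = 1232 ≡ 13, then 13·4 = 52. So 2^26 ≡ 52 (mod 53).
f(3): Repeated squaring mod 53: 3^1 ≡ 3, 3^2 ≡ 3² = 9, 3^4 ≡ 9² = 81 ≡ 28, 3^8 ≡ 28² = 784 ≡ 42, 3^16 ≡ 42² = 1764 ≡ 15. Since 26 = 16 + 8 + 2, 3^26 ≡ 15·42·9: 15·42 = 630 ≡ 47, then 47·9 = 423 ≡ 52. So 3^26 ≡ 52 (mod 53).
So f(2) = f(3) = 52 while 2 ≠ 3, hence f is not injective.
A non-injective map from the 53-element set ℤ/53ℤ to itself takes at most 52 distinct values, so it cannot be surjective. So f is not surjective.
Since f is not surjective, we determine |image(f)|. Computing x^26 mod 53 for each x (by repeated squaring, reducing mod 53 at every step), the values f(0), f(1), …, f(52) are: 0, 1, 52, 52, 1, 52, 1, 1, 52, 1, 1, 1, 52, 1, 52, 1, 1, 1, 52, 52, 52, 52, 52, 52, 1, 1, 52, 52, 1, 1, 52, 52, 52, 52, 52, 52, 1, 1, 1, 52, 1, 52, 1, 1, 1, 52, 1, 1, 52, 1, 52, 52, 1.
The distinct values are {0, 1, 52}; there are 3 of them.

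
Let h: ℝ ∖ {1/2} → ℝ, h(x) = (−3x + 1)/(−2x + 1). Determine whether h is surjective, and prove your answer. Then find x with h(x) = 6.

If h(x) = 3/2, cross-multiplying gives −2(−3x + 1) = −3(−2x + 1), which simplifies to −2 = −3 — false.  So 3/2 has no preimage and h is not surjective.
Solving h(x) = 6: cross-multiplying gives −3x + 1 = 6(−2x + 1), which rearranges to 9x = 5, so x = 5/9.

5/9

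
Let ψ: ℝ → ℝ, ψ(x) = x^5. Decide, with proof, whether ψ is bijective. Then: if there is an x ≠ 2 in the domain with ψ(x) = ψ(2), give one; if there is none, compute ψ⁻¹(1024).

4

On ℝ, x ↦ x^5 is strictly increasing (injective) and for any y ∈ ℝ the 5th root y^{1/5} lies in ℝ (surjective). So ψ is bijective.
Since x ↦ x^5 is strictly increasing on ℝ, it is injective there, so no x ≠ 2 in the domain has ψ(x) = ψ(2). We therefore compute ψ⁻¹(1024) = 1024^{1/5} = 4 (indeed 4^5 = 1024).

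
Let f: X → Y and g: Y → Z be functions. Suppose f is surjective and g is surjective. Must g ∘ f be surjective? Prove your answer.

Let c ∈ Z. Since g is surjective, there is b ∈ Y with g(b) = c. Since f is surjective, there is a ∈ X with f(a) = b.
Then (g ∘ f)(a) = g(b) = c. So g ∘ f is surjective.

surjective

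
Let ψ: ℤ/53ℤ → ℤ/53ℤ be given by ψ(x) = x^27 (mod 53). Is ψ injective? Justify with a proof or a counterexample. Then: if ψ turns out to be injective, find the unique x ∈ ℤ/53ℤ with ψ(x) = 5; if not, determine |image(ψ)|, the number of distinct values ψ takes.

48

Since 53 is prime, the nonzero elements of ℤ/53ℤ form a cyclic group of order 52.
As gcd(27, 52) = 1, raising to the 27th power is a bijection on this group: if a^27 ≡ b^27 then (ab^{−1})^27 = 1, and the only element of order dividing gcd(27, 52) = 1 is 1, so a = b.
With ψ(0) = 0 this makes ψ injective on all of ℤ/53ℤ, hence bijective (finite equal-size domain and codomain). In particular ψ is injective.
Since ψ is injective, we find the preimage of 5. The inverse of x ↦ x^27 on (ℤ/53ℤ)^× is x ↦ x^27, because 27·27 = 729 = 14·52 + 1 ≡ 1 (mod 52) and x^{52} = 1 for x ≠ 0 (Fermat). So ψ⁻¹(5) = 5^27 mod 53.
Repeated squaring mod 53: 5^1 ≡ 5, 5^2 ≡ 5² = 25, 5^4 ≡ 25² = 625 ≡ 42, 5^8 ≡ 42² = 1764 ≡ 15, 5^16 ≡ 15² = 225 ≡ 13. Since 27 = 16 + 8 + 2 + 1, 5^27 ≡ 13·15·25·5: 13·15 = 195 ≡ 36, then 36·25 = 900 ≡ 52, then 52·5 = 260 ≡ 48. So 5^27 ≡ 48 (mod 53).
Hence ψ⁻¹(5) = 48.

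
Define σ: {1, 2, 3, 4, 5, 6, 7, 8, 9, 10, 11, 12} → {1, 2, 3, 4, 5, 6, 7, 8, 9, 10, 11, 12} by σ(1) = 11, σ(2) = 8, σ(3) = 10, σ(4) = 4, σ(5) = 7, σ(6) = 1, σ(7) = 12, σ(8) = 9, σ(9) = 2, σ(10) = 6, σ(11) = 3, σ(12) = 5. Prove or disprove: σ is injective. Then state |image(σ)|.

The values σ(1), …, σ(12) are 11, 8, 10, 4, 7, 1, 12, 9, 2, 6, 3, 5 — all distinct.
So σ(u) = σ(v) only when u = v, and σ is injective.
The image of σ is {1, 2, 3, 4, 5, 6, 7, 8, 9, 10, 11, 12}, which has 12 elements.

12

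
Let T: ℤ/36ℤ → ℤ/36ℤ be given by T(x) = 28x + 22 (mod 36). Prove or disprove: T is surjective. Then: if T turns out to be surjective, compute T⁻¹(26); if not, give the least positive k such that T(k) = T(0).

9

Since gcd(28, 36) = 4, we have 28x ≡ 0 (mod 4) for all x, so T(x) ≡ 2 (mod 4).
But 0 ≢ 2 (mod 4), so 0 ∈ ℤ/36ℤ has no preimage. So T is not surjective.
Since T is not surjective, we find the least positive k with T(k) = T(0): this means 28k ≡ 0 (mod 36), i.e. 36 ∣ 28k. Since gcd(28, 36) = 4, dividing through by 4 this holds exactly when 9 ∣ 7k, and as gcd(7, 9) = 1, exactly when 9 ∣ k.
The smallest positive such k is 9.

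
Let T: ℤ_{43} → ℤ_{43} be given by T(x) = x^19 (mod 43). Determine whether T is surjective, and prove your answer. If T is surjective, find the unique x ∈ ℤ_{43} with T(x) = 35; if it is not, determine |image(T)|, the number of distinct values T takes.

4

Since 43 is prime, the nonzero elements of ℤ_{43} form a cyclic group of order 42.
As gcd(19, 42) = 1, raising to the 19th power is a bijection on this group: if u^19 ≡ v^19 then (uv^{−1})^19 = 1, and the only element of order dividing gcd(19, 42) = 1 is 1, so u = v.
With T(0) = 0 this makes T injective on all of ℤ_{43}, hence bijective (finite equal-size domain and codomain). In particular T is surjective.
Since T is surjective, we find the preimage of 35. The inverse of x ↦ x^19 on (ℤ_{43})^× is x ↦ x^31, because 19·31 = 589 = 14·42 + 1 ≡ 1 (mod 42) and x^{42} = 1 for x ≠ 0 (Fermat). So T⁻¹(35) = 35^31 mod 43.
Repeated squaring mod 43: 35^1 ≡ 35, 35^2 ≡ 35² = 1225 ≡ 21, 35^4 ≡ 21² = 441 ≡ 11, 35^8 ≡ 11² = 121 ≡ 35, 35^16 ≡ 35² = 1225 ≡ 21. Since 31 = 16 + 8 + 4 + 2 + 1, 35^31 ≡ 21·35·11·21·35: 21·35 = 735 ≡ 4, then 4·11 = 44 ≡ 1, then 1·21 = 21, then 21·35 = 735 ≡ 4. So 35^31 ≡ 4 (mod 43).
Hence T⁻¹(35) = 4.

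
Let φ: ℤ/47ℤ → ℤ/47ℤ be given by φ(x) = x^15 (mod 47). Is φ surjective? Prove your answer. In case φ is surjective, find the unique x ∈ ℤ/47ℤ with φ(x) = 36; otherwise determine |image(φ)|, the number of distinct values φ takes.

25

Since 47 is prime, the nonzero elements of ℤ/47ℤ form a cyclic group of order 46.
As gcd(15, 46) = 1, raising to the 15th power is a bijection on this group: if s^15 ≡ t^15 then (st^{−1})^15 = 1, and the only element of order dividing gcd(15, 46) = 1 is 1, so s = t.
With φ(0) = 0 this makes φ injective on all of ℤ/47ℤ, hence bijective (finite equal-size domain and codomain). In particular φ is surjective.
Since φ is surjective, we find the preimage of 36. The inverse of x ↦ x^15 on (ℤ/47ℤ)^× is x ↦ x^43, because 15·43 = 645 = 14·46 + 1 ≡ 1 (mod 46) and x^{46} = 1 for x ≠ 0 (Fermat). So φ⁻¹(36) = 36^43 mod 47.
Repeated squaring mod 47: 36^1 ≡ 36, 36^2 ≡ 36² = 1296 ≡ 27, 36^4 ≡ 27² = 729 ≡ 24, 36^8 ≡ 24² = 576 ≡ 12, 36^16 ≡ 12² = 144 ≡ 3, 36^32 ≡ 3² = 9. Since 43 = 32 + 8 + 2 + 1, 36^43 ≡ 9·12·27·36: 9·12 = 108 ≡ 14, then 14·27 = 378 ≡ 2, then 2·36 = 72 ≡ 25. So 36^43 ≡ 25 (mod 47).
Hence φ⁻¹(36) = 25.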